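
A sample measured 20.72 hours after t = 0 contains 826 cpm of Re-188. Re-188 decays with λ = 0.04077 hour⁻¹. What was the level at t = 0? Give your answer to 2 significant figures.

1900 cpm

t½ = ln 2 / λ = 0.69315 / 0.04077 ≈ 17.001 hours.
Number of half-lives elapsed: n = 20.72/17.001 ≈ 1.2187.
A₀ = A × 2^n = 826 × 2^1.2187 = 826 × 2.3274 ≈ 1922.4 cpm.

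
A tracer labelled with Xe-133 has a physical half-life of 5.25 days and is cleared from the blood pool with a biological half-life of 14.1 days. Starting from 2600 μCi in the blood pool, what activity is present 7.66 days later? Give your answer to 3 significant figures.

649 μCi

1/t_eff = 1/t_phys + 1/t_biol = 1/5.25 + 1/14.1 = 0.2614 per day.
t_eff = 5.25 × 14.1 / (5.25 + 14.1) ≈ 3.8256 days.
Remaining = 2600 × (1/2)^(7.66/3.8256) = 2600 × (1/2)^2.0023 ≈ 648.96 μCi.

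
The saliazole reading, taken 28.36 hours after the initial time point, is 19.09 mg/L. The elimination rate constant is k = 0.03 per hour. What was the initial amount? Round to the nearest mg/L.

45 mg/L

t½ = ln 2 / k = 0.69315 / 0.03 ≈ 23.105 hours.
Number of half-lives elapsed: n = 28.36/23.105 ≈ 1.2274.
A₀ = A × 2^n = 19.09 × 2^1.2274 = 19.09 × 2.3415 ≈ 44.7 mg/L.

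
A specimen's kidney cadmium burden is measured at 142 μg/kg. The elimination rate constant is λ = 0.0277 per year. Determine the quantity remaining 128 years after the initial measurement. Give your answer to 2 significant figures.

4.1 μg/kg

t½ = ln 2 / λ = 0.69315 / 0.0277 ≈ 25.023 years.
Number of half-lives: n = 128/25.023 ≈ 5.1152.
Remaining = 142 × (1/2)^5.1152 = 142 × 0.028851 ≈ 4.0969 μg/kg.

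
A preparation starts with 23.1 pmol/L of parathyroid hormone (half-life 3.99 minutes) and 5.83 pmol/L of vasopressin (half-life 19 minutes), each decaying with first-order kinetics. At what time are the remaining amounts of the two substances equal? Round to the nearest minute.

Set 23.1·(1/2)^(t/3.99) = 5.83·(1/2)^(t/19).
Taking log₂: log₂(23.1/5.83) = t·(1/3.99 − 1/19).
log₂(3.9623) = 1.9863; 1/3.99 − 1/19 = 0.19799.
t = 1.9863 / 0.19799 ≈ 10.032 minutes.

10 minutes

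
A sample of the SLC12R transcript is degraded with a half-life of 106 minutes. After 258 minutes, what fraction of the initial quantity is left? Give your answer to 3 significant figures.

0.185

n = 258/106 ≈ 2.434 half-lives.
Fraction remaining = (1/2)^2.434 ≈ 0.18506.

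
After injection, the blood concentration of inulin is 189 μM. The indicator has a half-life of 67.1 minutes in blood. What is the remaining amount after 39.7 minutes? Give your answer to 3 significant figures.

Number of half-lives: n = 39.7/67.1 ≈ 0.59165.
Remaining = 189 × (1/2)^0.59165 = 189 × 0.66358 ≈ 125.42 μM.

125 μM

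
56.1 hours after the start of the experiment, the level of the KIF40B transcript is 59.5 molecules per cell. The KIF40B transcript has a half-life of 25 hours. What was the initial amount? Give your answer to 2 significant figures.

Number of half-lives elapsed: n = 56.1/25 ≈ 2.244.
A₀ = A × 2^n = 59.5 × 2^2.244 = 59.5 × 4.7371 ≈ 281.86 molecules per cell.

280 molecules per cell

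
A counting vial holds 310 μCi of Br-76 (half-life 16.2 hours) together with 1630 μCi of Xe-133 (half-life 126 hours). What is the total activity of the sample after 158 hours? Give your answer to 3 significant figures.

684 μCi

Br-76: 310 × (1/2)^(158/16.2) = 310 × (1/2)^9.7531 ≈ 0.35924 μCi.
Xe-133: 1630 × (1/2)^(158/126) = 1630 × (1/2)^1.254 ≈ 683.45 μCi.
Total = 0.35924 + 683.45 ≈ 683.81 μCi.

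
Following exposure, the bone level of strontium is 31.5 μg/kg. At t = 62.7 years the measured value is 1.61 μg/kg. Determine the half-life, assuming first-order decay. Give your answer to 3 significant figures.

14.6 years

A/A₀ = 1.61/31.5 ≈ 0.051111.
n = log₂(19.565) ≈ 4.2902 half-lives elapsed in 62.7 years.
t½ = 62.7/4.2902 ≈ 14.615 years.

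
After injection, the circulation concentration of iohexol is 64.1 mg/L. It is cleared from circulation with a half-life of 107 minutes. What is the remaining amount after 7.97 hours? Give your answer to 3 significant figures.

2.89 mg/L

Convert the elapsed time: 7.97 hours = 478.2 minutes.
Number of half-lives: n = 478.2/107 ≈ 4.4692.
Remaining = 64.1 × (1/2)^4.4692 = 64.1 × 0.045149 ≈ 2.8941 mg/L.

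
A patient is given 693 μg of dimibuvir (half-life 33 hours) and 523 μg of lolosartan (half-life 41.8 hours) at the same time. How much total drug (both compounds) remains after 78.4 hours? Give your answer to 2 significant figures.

280 μg

dimibuvir: 693 × (1/2)^(78.4/33) = 693 × (1/2)^2.3758 ≈ 133.52 μg.
lolosartan: 523 × (1/2)^(78.4/41.8) = 523 × (1/2)^1.8756 ≈ 142.52 μg.
Total = 133.52 + 142.52 ≈ 276.05 μg.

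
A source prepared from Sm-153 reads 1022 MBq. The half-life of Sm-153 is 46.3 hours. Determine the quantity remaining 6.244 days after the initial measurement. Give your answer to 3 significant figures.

108 MBq

Convert the elapsed time: 6.244 days = 149.856 hours.
Number of half-lives: n = 149.856/46.3 ≈ 3.2366.
Remaining = 1022 × (1/2)^3.2366 = 1022 × 0.10609 ≈ 108.42 MBq.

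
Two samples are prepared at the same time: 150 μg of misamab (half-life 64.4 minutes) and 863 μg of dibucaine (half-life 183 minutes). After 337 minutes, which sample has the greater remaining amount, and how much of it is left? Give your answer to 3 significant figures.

dibucaine, 241 μg

misamab: 150 × (1/2)^5.2329 ≈ 3.9886 μg.
dibucaine: 863 × (1/2)^1.8415 ≈ 240.8 μg.
Dibucaine has more remaining, at ≈ 240.8 μg.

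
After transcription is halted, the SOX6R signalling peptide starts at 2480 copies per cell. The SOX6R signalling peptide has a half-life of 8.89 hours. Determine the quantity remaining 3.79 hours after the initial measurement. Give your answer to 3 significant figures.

Number of half-lives: n = 3.79/8.89 ≈ 0.42632.
Remaining = 2480 × (1/2)^0.42632 = 2480 × 0.74416 ≈ 1845.5 copies per cell.

1850 copies per cell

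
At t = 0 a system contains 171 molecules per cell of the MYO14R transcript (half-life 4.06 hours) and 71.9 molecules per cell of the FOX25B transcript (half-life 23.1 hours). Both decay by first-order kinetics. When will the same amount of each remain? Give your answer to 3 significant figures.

6.16 hours

Set 171·(1/2)^(t/4.06) = 71.9·(1/2)^(t/23.1).
Taking log₂: log₂(171/71.9) = t·(1/4.06 − 1/23.1).
log₂(2.3783) = 1.2499; 1/4.06 − 1/23.1 = 0.20302.
t = 1.2499 / 0.20302 ≈ 6.1568 hours.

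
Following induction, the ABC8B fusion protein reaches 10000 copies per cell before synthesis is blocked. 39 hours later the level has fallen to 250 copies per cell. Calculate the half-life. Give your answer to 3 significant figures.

7.33 hours

A/A₀ = 250/10000 ≈ 0.025.
n = log₂(40) ≈ 5.3219 half-lives elapsed in 39 hours.
t½ = 39/5.3219 ≈ 7.3282 hours.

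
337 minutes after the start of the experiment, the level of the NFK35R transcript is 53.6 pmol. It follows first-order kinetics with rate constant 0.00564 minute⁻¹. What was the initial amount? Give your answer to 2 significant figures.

t½ = ln 2 / k = 0.69315 / 0.00564 ≈ 122.9 minutes.
Number of half-lives elapsed: n = 337/122.9 ≈ 2.7421.
A₀ = A × 2^n = 53.6 × 2^2.7421 = 53.6 × 6.6904 ≈ 358.61 pmol.

360 pmol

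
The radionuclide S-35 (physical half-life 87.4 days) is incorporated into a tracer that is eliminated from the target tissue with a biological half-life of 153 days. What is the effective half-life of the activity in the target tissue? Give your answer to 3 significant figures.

55.6 days

1/t_eff = 1/t_phys + 1/t_biol = 1/87.4 + 1/153 = 0.017978 per day.
t_eff = 87.4 × 153 / (87.4 + 153) ≈ 55.625 days.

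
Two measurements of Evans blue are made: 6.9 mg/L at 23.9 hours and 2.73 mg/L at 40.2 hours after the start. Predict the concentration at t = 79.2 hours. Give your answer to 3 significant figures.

0.297 mg/L

Over Δt = 40.2 − 23.9 = 16.3 hours, the level fell by a factor of 6.9/2.73 ≈ 2.5275.
n = log₂(2.5275) ≈ 1.3377 half-lives, so t½ = 16.3/1.3377 ≈ 12.185 hours.
From t = 40.2 to t = 79.2: 2.73 × (1/2)^((79.2−40.2)/12.185) ≈ 0.29695 mg/L.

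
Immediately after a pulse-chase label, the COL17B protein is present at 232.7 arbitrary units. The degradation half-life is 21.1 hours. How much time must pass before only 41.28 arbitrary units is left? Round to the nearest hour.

Fraction remaining = 41.28/232.7 ≈ 0.1774.
n = log₂(232.7/41.28) = ln(5.6371)/ln 2 ≈ 2.495 half-lives.
t = n × t½ = 2.495 × 21.1 ≈ 52.644 hours.

53 hours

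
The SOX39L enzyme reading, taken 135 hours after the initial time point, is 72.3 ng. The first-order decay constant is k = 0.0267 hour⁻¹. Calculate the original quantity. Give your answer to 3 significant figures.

2660 ng

t½ = ln 2 / k = 0.69315 / 0.0267 ≈ 25.961 hours.
Number of half-lives elapsed: n = 135/25.961 ≈ 5.2002.
A₀ = A × 2^n = 72.3 × 2^5.2002 = 72.3 × 36.763 ≈ 2658 ng.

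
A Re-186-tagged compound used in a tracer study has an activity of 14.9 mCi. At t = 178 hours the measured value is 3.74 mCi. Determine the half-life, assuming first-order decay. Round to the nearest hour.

A/A₀ = 3.74/14.9 ≈ 0.25101.
n = log₂(3.984) ≈ 1.9942 half-lives elapsed in 178 hours.
t½ = 178/1.9942 ≈ 89.259 hours.

89 hours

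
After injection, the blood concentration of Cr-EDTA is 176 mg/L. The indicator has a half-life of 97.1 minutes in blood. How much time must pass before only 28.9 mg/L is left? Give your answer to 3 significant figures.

Fraction remaining = 28.9/176 ≈ 0.1642.
n = log₂(176/28.9) = ln(6.09)/ln 2 ≈ 2.6064 half-lives.
t = n × t½ = 2.6064 × 97.1 ≈ 253.08 minutes.

253 minutes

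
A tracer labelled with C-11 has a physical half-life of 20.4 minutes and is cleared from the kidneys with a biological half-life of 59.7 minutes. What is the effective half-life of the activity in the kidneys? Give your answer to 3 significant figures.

15.2 minutes

1/t_eff = 1/t_phys + 1/t_biol = 1/20.4 + 1/59.7 = 0.06577 per minute.
t_eff = 20.4 × 59.7 / (20.4 + 59.7) ≈ 15.204 minutes.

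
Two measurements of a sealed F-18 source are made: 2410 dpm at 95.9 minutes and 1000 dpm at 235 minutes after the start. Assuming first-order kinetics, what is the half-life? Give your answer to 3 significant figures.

110 minutes

Over Δt = 235 − 95.9 = 139.1 minutes, the level fell by a factor of 2410/1000 ≈ 2.41.
n = log₂(2.41) ≈ 1.269 half-lives, so t½ = 139.1/1.269 ≈ 109.61 minutes.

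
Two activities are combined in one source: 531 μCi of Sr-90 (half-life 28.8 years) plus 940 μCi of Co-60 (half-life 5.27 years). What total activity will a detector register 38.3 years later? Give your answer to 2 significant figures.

220 μCi

Sr-90: 531 × (1/2)^(38.3/28.8) = 531 × (1/2)^1.3299 ≈ 211.24 μCi.
Co-60: 940 × (1/2)^(38.3/5.27) = 940 × (1/2)^7.2676 ≈ 6.1007 μCi.
Total = 211.24 + 6.1007 ≈ 217.34 μCi.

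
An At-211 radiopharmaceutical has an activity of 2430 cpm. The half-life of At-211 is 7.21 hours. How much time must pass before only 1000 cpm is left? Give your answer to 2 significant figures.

Fraction remaining = 1000/2430 ≈ 0.41152.
n = log₂(2430/1000) = ln(2.43)/ln 2 ≈ 1.281 half-lives.
t = n × t½ = 1.281 × 7.21 ≈ 9.2357 hours.

9.2 hours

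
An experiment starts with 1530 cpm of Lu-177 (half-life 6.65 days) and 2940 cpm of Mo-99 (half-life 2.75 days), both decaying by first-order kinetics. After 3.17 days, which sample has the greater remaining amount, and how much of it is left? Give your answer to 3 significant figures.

Mo-99, 1320 cpm

Lu-177: 1530 × (1/2)^0.47669 ≈ 1099.5 cpm.
Mo-99: 2940 × (1/2)^1.1527 ≈ 1322.3 cpm.
Mo-99 has more remaining, at ≈ 1322.3 cpm.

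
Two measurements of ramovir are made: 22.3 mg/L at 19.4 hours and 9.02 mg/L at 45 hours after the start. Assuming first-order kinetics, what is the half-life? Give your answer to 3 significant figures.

Over Δt = 45 − 19.4 = 25.6 hours, the level fell by a factor of 22.3/9.02 ≈ 2.4723.
n = log₂(2.4723) ≈ 1.3058 half-lives, so t½ = 25.6/1.3058 ≈ 19.604 hours.

19.6 hours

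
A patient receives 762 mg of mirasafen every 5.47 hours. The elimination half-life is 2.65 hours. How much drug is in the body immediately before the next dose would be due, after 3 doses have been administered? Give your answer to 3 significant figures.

236 mg

The 3 doses were given 16.41, 10.94, 5.47 hours ago.
Total = 762·(1/2)^(16.41/2.65) + 762·(1/2)^(10.94/2.65) + 762·(1/2)^(5.47/2.65)
      = 10.419 + 43.572 + 182.21 ≈ 236.21 mg.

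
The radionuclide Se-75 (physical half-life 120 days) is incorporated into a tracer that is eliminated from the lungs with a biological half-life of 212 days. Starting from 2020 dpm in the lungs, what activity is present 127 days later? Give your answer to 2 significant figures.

1/t_eff = 1/t_phys + 1/t_biol = 1/120 + 1/212 = 0.01305 per day.
t_eff = 120 × 212 / (120 + 212) ≈ 76.627 days.
Remaining = 2020 × (1/2)^(127/76.627) = 2020 × (1/2)^1.6574 ≈ 640.36 dpm.

640 dpm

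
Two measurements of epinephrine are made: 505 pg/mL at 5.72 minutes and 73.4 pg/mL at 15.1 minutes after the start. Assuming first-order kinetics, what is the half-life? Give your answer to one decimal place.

3.4 minutes

Over Δt = 15.1 − 5.72 = 9.38 minutes, the level fell by a factor of 505/73.4 ≈ 6.8801.
n = log₂(6.8801) ≈ 2.7824 half-lives, so t½ = 9.38/2.7824 ≈ 3.3712 minutes.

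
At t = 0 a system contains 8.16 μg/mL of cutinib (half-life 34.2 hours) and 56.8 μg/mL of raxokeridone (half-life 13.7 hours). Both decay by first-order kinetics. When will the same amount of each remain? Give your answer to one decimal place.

Set 8.16·(1/2)^(t/34.2) = 56.8·(1/2)^(t/13.7).
Taking log₂: log₂(8.16/56.8) = t·(1/34.2 − 1/13.7).
log₂(0.14366) = -2.7992; 1/34.2 − 1/13.7 = -0.043753.
t = -2.7992 / -0.043753 ≈ 63.979 hours.

64.0 hours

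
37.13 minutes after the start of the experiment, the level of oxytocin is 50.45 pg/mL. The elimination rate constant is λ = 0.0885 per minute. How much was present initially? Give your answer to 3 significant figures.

t½ = ln 2 / λ = 0.69315 / 0.0885 ≈ 7.8322 minutes.
Number of half-lives elapsed: n = 37.13/7.8322 ≈ 4.7407.
A₀ = A × 2^n = 50.45 × 2^4.7407 = 50.45 × 26.736 ≈ 1348.8 pg/mL.

1350 pg/mL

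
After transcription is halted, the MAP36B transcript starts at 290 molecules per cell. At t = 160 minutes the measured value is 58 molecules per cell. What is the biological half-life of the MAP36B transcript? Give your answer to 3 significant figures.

A/A₀ = 58/290 ≈ 0.2.
n = log₂(5) ≈ 2.3219 half-lives elapsed in 160 minutes.
t½ = 160/2.3219 ≈ 68.908 minutes.

68.9 minutes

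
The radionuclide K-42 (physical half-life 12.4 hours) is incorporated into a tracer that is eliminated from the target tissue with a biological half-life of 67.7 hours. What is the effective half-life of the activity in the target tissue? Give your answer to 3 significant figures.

1/t_eff = 1/t_phys + 1/t_biol = 1/12.4 + 1/67.7 = 0.095416 per hour.
t_eff = 12.4 × 67.7 / (12.4 + 67.7) ≈ 10.48 hours.

10.5 hours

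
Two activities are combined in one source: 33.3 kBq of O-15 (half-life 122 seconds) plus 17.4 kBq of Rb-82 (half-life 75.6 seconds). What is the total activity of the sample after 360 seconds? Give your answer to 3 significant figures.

O-15: 33.3 × (1/2)^(360/122) = 33.3 × (1/2)^2.9508 ≈ 4.3068 kBq.
Rb-82: 17.4 × (1/2)^(360/75.6) = 17.4 × (1/2)^4.7619 ≈ 0.64132 kBq.
Total = 4.3068 + 0.64132 ≈ 4.9482 kBq.

4.95 kBq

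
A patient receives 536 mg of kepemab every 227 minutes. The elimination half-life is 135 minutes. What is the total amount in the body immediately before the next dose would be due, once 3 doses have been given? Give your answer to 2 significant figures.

240 mg

The 3 doses were given 681, 454, 227 minutes ago.
Total = 536·(1/2)^(681/135) + 536·(1/2)^(454/135) + 536·(1/2)^(227/135)
      = 16.242 + 52.097 + 167.1 ≈ 235.44 mg.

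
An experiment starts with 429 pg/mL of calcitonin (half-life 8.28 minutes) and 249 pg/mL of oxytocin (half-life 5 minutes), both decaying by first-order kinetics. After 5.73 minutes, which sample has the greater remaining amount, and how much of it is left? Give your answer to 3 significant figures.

calcitonin: 429 × (1/2)^0.69203 ≈ 265.54 pg/mL.
oxytocin: 249 × (1/2)^1.146 ≈ 112.52 pg/mL.
Calcitonin has more remaining, at ≈ 265.54 pg/mL.

calcitonin, 266 pg/mL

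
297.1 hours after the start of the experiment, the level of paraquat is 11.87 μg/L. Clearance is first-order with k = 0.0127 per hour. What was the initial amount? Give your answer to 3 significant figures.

517 μg/L

t½ = ln 2 / k = 0.69315 / 0.0127 ≈ 54.579 hours.
Number of half-lives elapsed: n = 297.1/54.579 ≈ 5.4435.
A₀ = A × 2^n = 11.87 × 2^5.4435 = 11.87 × 43.518 ≈ 516.56 μg/L.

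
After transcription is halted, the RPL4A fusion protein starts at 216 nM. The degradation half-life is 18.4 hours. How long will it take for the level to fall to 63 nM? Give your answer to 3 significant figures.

32.7 hours

Fraction remaining = 63/216 ≈ 0.29167.
n = log₂(216/63) = ln(3.4286)/ln 2 ≈ 1.7776 half-lives.
t = n × t½ = 1.7776 × 18.4 ≈ 32.708 hours.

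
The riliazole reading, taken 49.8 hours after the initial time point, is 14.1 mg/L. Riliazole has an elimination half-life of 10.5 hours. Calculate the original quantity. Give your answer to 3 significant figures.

378 mg/L

Number of half-lives elapsed: n = 49.8/10.5 ≈ 4.7429.
A₀ = A × 2^n = 14.1 × 2^4.7429 = 14.1 × 26.776 ≈ 377.54 mg/L.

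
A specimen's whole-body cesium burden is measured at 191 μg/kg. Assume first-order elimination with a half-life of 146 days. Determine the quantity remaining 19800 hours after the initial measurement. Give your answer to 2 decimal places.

Convert the elapsed time: 19800 hours = 825 days.
Number of half-lives: n = 825/146 ≈ 5.6507.
Remaining = 191 × (1/2)^5.6507 = 191 × 0.019906 ≈ 3.802 μg/kg.

3.80 μg/kg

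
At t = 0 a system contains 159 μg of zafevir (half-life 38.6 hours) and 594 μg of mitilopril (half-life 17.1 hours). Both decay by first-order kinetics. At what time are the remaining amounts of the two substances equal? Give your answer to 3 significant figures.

58.4 hours

Set 159·(1/2)^(t/38.6) = 594·(1/2)^(t/17.1).
Taking log₂: log₂(159/594) = t·(1/38.6 − 1/17.1).
log₂(0.26768) = -1.9014; 1/38.6 − 1/17.1 = -0.032573.
t = -1.9014 / -0.032573 ≈ 58.375 hours.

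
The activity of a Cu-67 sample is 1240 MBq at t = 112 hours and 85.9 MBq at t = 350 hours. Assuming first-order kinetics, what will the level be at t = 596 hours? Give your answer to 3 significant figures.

Over Δt = 350 − 112 = 238 hours, the level fell by a factor of 1240/85.9 ≈ 14.435.
n = log₂(14.435) ≈ 3.8515 half-lives, so t½ = 238/3.8515 ≈ 61.793 hours.
From t = 350 to t = 596: 85.9 × (1/2)^((596−350)/61.793) ≈ 5.4399 MBq.

5.44 MBq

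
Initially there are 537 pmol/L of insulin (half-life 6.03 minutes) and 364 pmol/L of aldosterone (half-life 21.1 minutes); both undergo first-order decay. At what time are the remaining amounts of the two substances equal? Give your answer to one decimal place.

4.7 minutes

Set 537·(1/2)^(t/6.03) = 364·(1/2)^(t/21.1).
Taking log₂: log₂(537/364) = t·(1/6.03 − 1/21.1).
log₂(1.4753) = 0.56098; 1/6.03 − 1/21.1 = 0.11844.
t = 0.56098 / 0.11844 ≈ 4.7363 minutes.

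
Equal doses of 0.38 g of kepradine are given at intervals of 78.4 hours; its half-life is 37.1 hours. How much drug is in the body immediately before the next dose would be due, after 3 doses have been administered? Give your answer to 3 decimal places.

The 3 doses were given 235.2, 156.8, 78.4 hours ago.
Total = 0.38·(1/2)^(235.2/37.1) + 0.38·(1/2)^(156.8/37.1) + 0.38·(1/2)^(78.4/37.1)
      = 0.0046921 + 0.0203 + 0.08783 ≈ 0.11282 g.

0.113 g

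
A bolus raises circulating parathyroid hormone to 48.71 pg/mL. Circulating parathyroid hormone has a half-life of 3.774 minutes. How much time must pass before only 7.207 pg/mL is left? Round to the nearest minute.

10 minutes

Fraction remaining = 7.207/48.71 ≈ 0.14796.
n = log₂(48.71/7.207) = ln(6.7587)/ln 2 ≈ 2.7567 half-lives.
t = n × t½ = 2.7567 × 3.774 ≈ 10.404 minutes.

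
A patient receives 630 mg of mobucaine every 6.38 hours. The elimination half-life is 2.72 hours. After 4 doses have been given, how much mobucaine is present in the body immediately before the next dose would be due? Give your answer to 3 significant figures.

The 4 doses were given 25.52, 19.14, 12.76, 6.38 hours ago.
Total = 630·(1/2)^(25.52/2.72) + 630·(1/2)^(19.14/2.72) + 630·(1/2)^(12.76/2.72) + 630·(1/2)^(6.38/2.72)
      = 0.944 + 4.798 + 24.387 + 123.95 ≈ 154.08 mg.

154 mg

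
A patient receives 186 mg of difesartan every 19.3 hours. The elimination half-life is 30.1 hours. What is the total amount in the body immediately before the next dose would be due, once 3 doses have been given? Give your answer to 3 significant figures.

The 3 doses were given 57.9, 38.6, 19.3 hours ago.
Total = 186·(1/2)^(57.9/30.1) + 186·(1/2)^(38.6/30.1) + 186·(1/2)^(19.3/30.1)
      = 49.029 + 76.467 + 119.26 ≈ 244.76 mg.

245 mg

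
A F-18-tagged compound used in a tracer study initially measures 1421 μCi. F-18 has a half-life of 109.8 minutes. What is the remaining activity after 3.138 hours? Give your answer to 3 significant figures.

433 μCi

Convert the elapsed time: 3.138 hours = 188.28 minutes.
Number of half-lives: n = 188.28/109.8 ≈ 1.7148.
Remaining = 1421 × (1/2)^1.7148 = 1421 × 0.30465 ≈ 432.91 μCi.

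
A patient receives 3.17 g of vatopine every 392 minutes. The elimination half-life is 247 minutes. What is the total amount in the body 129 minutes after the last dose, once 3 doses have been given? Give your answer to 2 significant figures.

The 3 doses were given 913, 521, 129 minutes ago.
Total = 3.17·(1/2)^(913/247) + 3.17·(1/2)^(521/247) + 3.17·(1/2)^(129/247)
      = 0.24454 + 0.73467 + 2.2072 ≈ 3.1864 g.

3.2 g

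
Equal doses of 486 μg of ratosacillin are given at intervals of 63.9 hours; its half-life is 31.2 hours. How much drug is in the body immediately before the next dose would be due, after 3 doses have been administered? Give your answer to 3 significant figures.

153 μg

The 3 doses were given 191.7, 127.8, 63.9 hours ago.
Total = 486·(1/2)^(191.7/31.2) + 486·(1/2)^(127.8/31.2) + 486·(1/2)^(63.9/31.2)
      = 6.8713 + 28.417 + 117.52 ≈ 152.81 μg.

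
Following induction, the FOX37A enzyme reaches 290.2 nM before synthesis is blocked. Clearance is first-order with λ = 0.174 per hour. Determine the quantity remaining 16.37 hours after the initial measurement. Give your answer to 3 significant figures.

16.8 nM

t½ = ln 2 / λ = 0.69315 / 0.174 ≈ 3.9836 hours.
Number of half-lives: n = 16.37/3.9836 ≈ 4.1093.
Remaining = 290.2 × (1/2)^4.1093 = 290.2 × 0.057938 ≈ 16.814 nM.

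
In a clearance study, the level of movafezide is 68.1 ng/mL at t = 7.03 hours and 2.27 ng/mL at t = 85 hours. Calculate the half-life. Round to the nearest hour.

Over Δt = 85 − 7.03 = 77.97 hours, the level fell by a factor of 68.1/2.27 ≈ 30.
n = log₂(30) ≈ 4.9069 half-lives, so t½ = 77.97/4.9069 ≈ 15.89 hours.

16 hours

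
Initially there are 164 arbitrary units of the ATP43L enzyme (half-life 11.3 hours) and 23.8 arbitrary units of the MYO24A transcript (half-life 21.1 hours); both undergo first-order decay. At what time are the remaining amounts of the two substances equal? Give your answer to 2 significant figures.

Set 164·(1/2)^(t/11.3) = 23.8·(1/2)^(t/21.1).
Taking log₂: log₂(164/23.8) = t·(1/11.3 − 1/21.1).
log₂(6.8908) = 2.7847; 1/11.3 − 1/21.1 = 0.041102.
t = 2.7847 / 0.041102 ≈ 67.75 hours.

68 hours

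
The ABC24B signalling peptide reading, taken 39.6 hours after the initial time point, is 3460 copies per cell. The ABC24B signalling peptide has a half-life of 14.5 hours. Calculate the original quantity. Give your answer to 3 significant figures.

Number of half-lives elapsed: n = 39.6/14.5 ≈ 2.731.
A₀ = A × 2^n = 3460 × 2^2.731 = 3460 × 6.6393 ≈ 22972 copies per cell.

23000 copies per cell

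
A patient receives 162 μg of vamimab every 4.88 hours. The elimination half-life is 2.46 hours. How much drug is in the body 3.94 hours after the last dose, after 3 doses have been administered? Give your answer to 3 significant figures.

70.3 μg

The 3 doses were given 13.7, 8.82, 3.94 hours ago.
Total = 162·(1/2)^(13.7/2.46) + 162·(1/2)^(8.82/2.46) + 162·(1/2)^(3.94/2.46)
      = 3.4123 + 13.496 + 53.38 ≈ 70.288 μg.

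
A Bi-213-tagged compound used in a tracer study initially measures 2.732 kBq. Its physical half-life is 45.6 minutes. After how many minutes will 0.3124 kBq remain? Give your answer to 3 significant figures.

Fraction remaining = 0.3124/2.732 ≈ 0.11435.
n = log₂(2.732/0.3124) = ln(8.7452)/ln 2 ≈ 3.1285 half-lives.
t = n × t½ = 3.1285 × 45.6 ≈ 142.66 minutes.

143 minutes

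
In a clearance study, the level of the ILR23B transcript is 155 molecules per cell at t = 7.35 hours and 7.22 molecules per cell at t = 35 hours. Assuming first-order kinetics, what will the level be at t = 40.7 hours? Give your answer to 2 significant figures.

3.8 molecules per cell

Over Δt = 35 − 7.35 = 27.65 hours, the level fell by a factor of 155/7.22 ≈ 21.468.
n = log₂(21.468) ≈ 4.4241 half-lives, so t½ = 27.65/4.4241 ≈ 6.2498 hours.
From t = 35 to t = 40.7: 7.22 × (1/2)^((40.7−35)/6.2498) ≈ 3.837 molecules per cell.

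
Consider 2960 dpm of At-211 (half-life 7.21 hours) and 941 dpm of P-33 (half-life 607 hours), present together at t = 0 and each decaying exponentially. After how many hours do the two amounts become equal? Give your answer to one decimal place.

Set 2960·(1/2)^(t/7.21) = 941·(1/2)^(t/607).
Taking log₂: log₂(2960/941) = t·(1/7.21 − 1/607).
log₂(3.1456) = 1.6533; 1/7.21 − 1/607 = 0.13705.
t = 1.6533 / 0.13705 ≈ 12.064 hours.

12.1 hours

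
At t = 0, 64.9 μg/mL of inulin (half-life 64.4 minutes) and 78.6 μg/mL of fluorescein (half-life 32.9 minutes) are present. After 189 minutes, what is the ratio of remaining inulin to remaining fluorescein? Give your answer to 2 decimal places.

5.79

inulin: 64.9 × (1/2)^(189/64.4) = 64.9 × (1/2)^2.9348 ≈ 8.4876 μg/mL.
fluorescein: 78.6 × (1/2)^(189/32.9) = 78.6 × (1/2)^5.7447 ≈ 1.4659 μg/mL.
Ratio ≈ 8.4876 / 1.4659 ≈ 5.7901.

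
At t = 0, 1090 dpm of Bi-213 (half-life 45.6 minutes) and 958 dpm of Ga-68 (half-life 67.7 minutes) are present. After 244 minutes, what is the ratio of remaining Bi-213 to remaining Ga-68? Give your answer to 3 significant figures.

Bi-213: 1090 × (1/2)^(244/45.6) = 1090 × (1/2)^5.3509 ≈ 26.709 dpm.
Ga-68: 958 × (1/2)^(244/67.7) = 958 × (1/2)^3.6041 ≈ 78.779 dpm.
Ratio ≈ 26.709 / 78.779 ≈ 0.33903.

0.339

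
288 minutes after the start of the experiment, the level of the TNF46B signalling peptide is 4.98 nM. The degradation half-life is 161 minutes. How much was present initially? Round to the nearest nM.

17 nM

Number of half-lives elapsed: n = 288/161 ≈ 1.7888.
A₀ = A × 2^n = 4.98 × 2^1.7888 = 4.98 × 3.4553 ≈ 17.208 nM.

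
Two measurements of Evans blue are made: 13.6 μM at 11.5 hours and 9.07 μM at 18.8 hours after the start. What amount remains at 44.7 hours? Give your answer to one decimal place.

Over Δt = 18.8 − 11.5 = 7.3 hours, the level fell by a factor of 13.6/9.07 ≈ 1.4994.
n = log₂(1.4994) ≈ 0.58443 half-lives, so t½ = 7.3/0.58443 ≈ 12.491 hours.
From t = 18.8 to t = 44.7: 9.07 × (1/2)^((44.7−18.8)/12.491) ≈ 2.1548 μM.

2.2 μM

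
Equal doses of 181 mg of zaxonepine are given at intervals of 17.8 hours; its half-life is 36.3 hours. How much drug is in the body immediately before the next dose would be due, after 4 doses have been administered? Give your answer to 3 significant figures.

332 mg

The 4 doses were given 71.2, 53.4, 35.6, 17.8 hours ago.
Total = 181·(1/2)^(71.2/36.3) + 181·(1/2)^(53.4/36.3) + 181·(1/2)^(35.6/36.3) + 181·(1/2)^(17.8/36.3)
      = 46.476 + 65.289 + 91.718 + 128.84 ≈ 332.33 mg.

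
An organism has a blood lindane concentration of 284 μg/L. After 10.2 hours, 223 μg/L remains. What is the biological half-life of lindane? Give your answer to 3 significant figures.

29.2 hours

A/A₀ = 223/284 ≈ 0.78521.
n = log₂(1.2735) ≈ 0.34885 half-lives elapsed in 10.2 hours.
t½ = 10.2/0.34885 ≈ 29.239 hours.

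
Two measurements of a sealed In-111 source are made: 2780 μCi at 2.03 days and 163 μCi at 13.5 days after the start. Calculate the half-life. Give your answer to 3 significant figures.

Over Δt = 13.5 − 2.03 = 11.47 days, the level fell by a factor of 2780/163 ≈ 17.055.
n = log₂(17.055) ≈ 4.0921 half-lives, so t½ = 11.47/4.0921 ≈ 2.8029 days.

2.80 days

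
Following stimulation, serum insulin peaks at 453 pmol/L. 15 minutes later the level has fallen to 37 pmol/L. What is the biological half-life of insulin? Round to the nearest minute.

A/A₀ = 37/453 ≈ 0.081678.
n = log₂(12.243) ≈ 3.6139 half-lives elapsed in 15 minutes.
t½ = 15/3.6139 ≈ 4.1506 minutes.

4 minutes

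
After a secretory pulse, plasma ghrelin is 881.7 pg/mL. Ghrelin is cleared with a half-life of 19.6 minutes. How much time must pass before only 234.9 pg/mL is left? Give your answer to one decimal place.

Fraction remaining = 234.9/881.7 ≈ 0.26642.
n = log₂(881.7/234.9) = ln(3.7535)/ln 2 ≈ 1.9082 half-lives.
t = n × t½ = 1.9082 × 19.6 ≈ 37.402 minutes.

37.4 minutes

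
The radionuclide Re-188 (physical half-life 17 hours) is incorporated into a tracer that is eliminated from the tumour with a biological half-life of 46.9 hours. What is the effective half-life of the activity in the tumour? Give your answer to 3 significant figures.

1/t_eff = 1/t_phys + 1/t_biol = 1/17 + 1/46.9 = 0.080145 per hour.
t_eff = 17 × 46.9 / (17 + 46.9) ≈ 12.477 hours.

12.5 hours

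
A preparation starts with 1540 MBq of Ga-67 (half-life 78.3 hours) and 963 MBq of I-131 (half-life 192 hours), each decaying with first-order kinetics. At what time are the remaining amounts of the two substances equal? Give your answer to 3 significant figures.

89.6 hours

Set 1540·(1/2)^(t/78.3) = 963·(1/2)^(t/192).
Taking log₂: log₂(1540/963) = t·(1/78.3 − 1/192).
log₂(1.5992) = 0.67732; 1/78.3 − 1/192 = 0.0075631.
t = 0.67732 / 0.0075631 ≈ 89.557 hours.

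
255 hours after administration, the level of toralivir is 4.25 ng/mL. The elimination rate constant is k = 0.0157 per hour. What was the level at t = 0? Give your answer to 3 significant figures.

t½ = ln 2 / k = 0.69315 / 0.0157 ≈ 44.15 hours.
Number of half-lives elapsed: n = 255/44.15 ≈ 5.7758.
A₀ = A × 2^n = 4.25 × 2^5.7758 = 4.25 × 54.79 ≈ 232.86 ng/mL.

233 ng/mL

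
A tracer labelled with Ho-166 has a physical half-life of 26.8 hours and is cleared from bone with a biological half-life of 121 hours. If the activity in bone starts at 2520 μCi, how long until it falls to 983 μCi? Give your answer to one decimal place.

1/t_eff = 1/t_phys + 1/t_biol = 1/26.8 + 1/121 = 0.045578 per hour.
t_eff = 26.8 × 121 / (26.8 + 121) ≈ 21.94 hours.
n = log₂(2520/983) ≈ 1.3582; t = 1.3582 × 21.94 ≈ 29.799 hours.

29.8 hours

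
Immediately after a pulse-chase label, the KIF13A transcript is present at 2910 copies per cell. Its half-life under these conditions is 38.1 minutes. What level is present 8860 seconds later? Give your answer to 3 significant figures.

Convert the elapsed time: 8860 seconds = 147.667 minutes.
Number of half-lives: n = 147.667/38.1 ≈ 3.8758.
Remaining = 2910 × (1/2)^3.8758 = 2910 × 0.068121 ≈ 198.23 copies per cell.

198 copies per cell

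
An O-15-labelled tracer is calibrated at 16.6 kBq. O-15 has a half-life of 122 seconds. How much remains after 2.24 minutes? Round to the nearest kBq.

Convert the elapsed time: 2.24 minutes = 134.4 seconds.
Number of half-lives: n = 134.4/122 ≈ 1.1016.
Remaining = 16.6 × (1/2)^1.1016 = 16.6 × 0.46599 ≈ 7.7354 kBq.

8 kBq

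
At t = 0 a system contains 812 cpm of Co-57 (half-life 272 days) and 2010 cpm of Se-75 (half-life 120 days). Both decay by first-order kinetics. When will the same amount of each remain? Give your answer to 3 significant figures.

281 days

Set 812·(1/2)^(t/272) = 2010·(1/2)^(t/120).
Taking log₂: log₂(812/2010) = t·(1/272 − 1/120).
log₂(0.40398) = -1.3076; 1/272 − 1/120 = -0.0046569.
t = -1.3076 / -0.0046569 ≈ 280.8 days.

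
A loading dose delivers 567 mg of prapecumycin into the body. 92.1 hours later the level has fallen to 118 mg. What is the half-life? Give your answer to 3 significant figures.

40.7 hours

A/A₀ = 118/567 ≈ 0.20811.
n = log₂(4.8051) ≈ 2.2646 half-lives elapsed in 92.1 hours.
t½ = 92.1/2.2646 ≈ 40.67 hours.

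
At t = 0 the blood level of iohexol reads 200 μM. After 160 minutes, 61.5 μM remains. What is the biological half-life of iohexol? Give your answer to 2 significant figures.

A/A₀ = 61.5/200 ≈ 0.3075.
n = log₂(3.252) ≈ 1.7013 half-lives elapsed in 160 minutes.
t½ = 160/1.7013 ≈ 94.043 minutes.

94 minutes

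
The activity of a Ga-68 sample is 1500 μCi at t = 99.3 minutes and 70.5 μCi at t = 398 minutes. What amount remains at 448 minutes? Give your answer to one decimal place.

Over Δt = 398 − 99.3 = 298.7 minutes, the level fell by a factor of 1500/70.5 ≈ 21.277.
n = log₂(21.277) ≈ 4.4112 half-lives, so t½ = 298.7/4.4112 ≈ 67.714 minutes.
From t = 398 to t = 448: 70.5 × (1/2)^((448−398)/67.714) ≈ 42.258 μCi.

42.3 μCi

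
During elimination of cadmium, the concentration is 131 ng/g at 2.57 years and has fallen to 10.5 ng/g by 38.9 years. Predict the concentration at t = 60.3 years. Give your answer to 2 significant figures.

2.4 ng/g

Over Δt = 38.9 − 2.57 = 36.33 years, the level fell by a factor of 131/10.5 ≈ 12.476.
n = log₂(12.476) ≈ 3.6411 half-lives, so t½ = 36.33/3.6411 ≈ 9.9777 years.
From t = 38.9 to t = 60.3: 10.5 × (1/2)^((60.3−38.9)/9.9777) ≈ 2.3744 ng/g.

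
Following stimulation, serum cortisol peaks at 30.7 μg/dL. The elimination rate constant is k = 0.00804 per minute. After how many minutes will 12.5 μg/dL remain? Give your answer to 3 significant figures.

112 minutes

t½ = ln 2 / k = 0.69315 / 0.00804 ≈ 86.212 minutes.
Fraction remaining = 12.5/30.7 ≈ 0.40717.
n = log₂(30.7/12.5) = ln(2.456)/ln 2 ≈ 1.2963 half-lives.
t = n × t½ = 1.2963 × 86.212 ≈ 111.76 minutes.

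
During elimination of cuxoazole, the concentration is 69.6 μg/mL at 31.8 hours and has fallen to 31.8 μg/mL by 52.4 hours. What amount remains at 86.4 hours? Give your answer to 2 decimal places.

Over Δt = 52.4 − 31.8 = 20.6 hours, the level fell by a factor of 69.6/31.8 ≈ 2.1887.
n = log₂(2.1887) ≈ 1.1301 half-lives, so t½ = 20.6/1.1301 ≈ 18.229 hours.
From t = 52.4 to t = 86.4: 31.8 × (1/2)^((86.4−52.4)/18.229) ≈ 8.7289 μg/mL.

8.73 μg/mL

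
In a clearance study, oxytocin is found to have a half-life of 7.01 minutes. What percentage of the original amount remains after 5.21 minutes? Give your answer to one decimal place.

59.7%

n = 5.21/7.01 ≈ 0.74322 half-lives.
Fraction remaining = (1/2)^0.74322 ≈ 0.5974, i.e. 59.74%.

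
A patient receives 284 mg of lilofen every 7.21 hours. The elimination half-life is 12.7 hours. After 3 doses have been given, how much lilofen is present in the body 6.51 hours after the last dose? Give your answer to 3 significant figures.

424 mg

The 3 doses were given 20.93, 13.72, 6.51 hours ago.
Total = 284·(1/2)^(20.93/12.7) + 284·(1/2)^(13.72/12.7) + 284·(1/2)^(6.51/12.7)
      = 90.617 + 134.31 + 199.07 ≈ 424 mg.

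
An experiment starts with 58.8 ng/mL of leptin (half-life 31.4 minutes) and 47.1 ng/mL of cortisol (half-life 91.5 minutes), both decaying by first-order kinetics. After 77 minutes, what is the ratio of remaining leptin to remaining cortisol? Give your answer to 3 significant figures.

leptin: 58.8 × (1/2)^(77/31.4) = 58.8 × (1/2)^2.4522 ≈ 10.744 ng/mL.
cortisol: 47.1 × (1/2)^(77/91.5) = 47.1 × (1/2)^0.84153 ≈ 26.284 ng/mL.
Ratio ≈ 10.744 / 26.284 ≈ 0.40878.

0.409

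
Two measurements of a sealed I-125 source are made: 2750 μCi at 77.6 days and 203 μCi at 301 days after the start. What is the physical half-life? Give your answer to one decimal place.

Over Δt = 301 − 77.6 = 223.4 days, the level fell by a factor of 2750/203 ≈ 13.547.
n = log₂(13.547) ≈ 3.7599 half-lives, so t½ = 223.4/3.7599 ≈ 59.417 days.

59.4 days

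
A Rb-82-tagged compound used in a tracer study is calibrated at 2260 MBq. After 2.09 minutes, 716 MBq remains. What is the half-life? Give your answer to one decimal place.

A/A₀ = 716/2260 ≈ 0.31681.
n = log₂(3.1564) ≈ 1.6583 half-lives elapsed in 2.09 minutes.
t½ = 2.09/1.6583 ≈ 1.2603 minutes.

1.3 minutes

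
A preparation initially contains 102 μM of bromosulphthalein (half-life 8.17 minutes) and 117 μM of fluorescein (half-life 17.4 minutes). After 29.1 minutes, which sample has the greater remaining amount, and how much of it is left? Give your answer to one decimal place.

bromosulphthalein: 102 × (1/2)^3.5618 ≈ 8.6375 μM.
fluorescein: 117 × (1/2)^1.6724 ≈ 36.706 μM.
Fluorescein has more remaining, at ≈ 36.706 μM.

fluorescein, 36.7 μM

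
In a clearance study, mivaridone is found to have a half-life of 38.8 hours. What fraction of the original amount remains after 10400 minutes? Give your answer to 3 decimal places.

10400 minutes = 173.333 hours.
n = 173.333/38.8 ≈ 4.4674 half-lives.
Fraction remaining = (1/2)^4.4674 ≈ 0.045206.

0.045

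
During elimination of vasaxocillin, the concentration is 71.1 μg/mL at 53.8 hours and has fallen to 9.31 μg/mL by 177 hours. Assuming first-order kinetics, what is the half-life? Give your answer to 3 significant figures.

Over Δt = 177 − 53.8 = 123.2 hours, the level fell by a factor of 71.1/9.31 ≈ 7.6369.
n = log₂(7.6369) ≈ 2.933 half-lives, so t½ = 123.2/2.933 ≈ 42.005 hours.

42.0 hours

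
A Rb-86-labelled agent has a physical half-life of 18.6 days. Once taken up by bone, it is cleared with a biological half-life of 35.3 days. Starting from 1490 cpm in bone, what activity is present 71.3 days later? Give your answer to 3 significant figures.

1/t_eff = 1/t_phys + 1/t_biol = 1/18.6 + 1/35.3 = 0.082092 per day.
t_eff = 18.6 × 35.3 / (18.6 + 35.3) ≈ 12.181 days.
Remaining = 1490 × (1/2)^(71.3/12.181) = 1490 × (1/2)^5.8532 ≈ 25.776 cpm.

25.8 cpm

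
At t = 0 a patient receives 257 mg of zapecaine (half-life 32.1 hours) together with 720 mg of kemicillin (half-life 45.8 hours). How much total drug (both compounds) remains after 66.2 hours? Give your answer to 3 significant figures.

326 mg

zapecaine: 257 × (1/2)^(66.2/32.1) = 257 × (1/2)^2.0623 ≈ 61.534 mg.
kemicillin: 720 × (1/2)^(66.2/45.8) = 720 × (1/2)^1.4454 ≈ 264.37 mg.
Total = 61.534 + 264.37 ≈ 325.91 mg.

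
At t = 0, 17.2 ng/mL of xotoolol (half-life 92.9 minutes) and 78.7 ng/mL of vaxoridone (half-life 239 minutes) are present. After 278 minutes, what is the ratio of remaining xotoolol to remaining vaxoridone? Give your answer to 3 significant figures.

xotoolol: 17.2 × (1/2)^(278/92.9) = 17.2 × (1/2)^2.9925 ≈ 2.1613 ng/mL.
vaxoridone: 78.7 × (1/2)^(278/239) = 78.7 × (1/2)^1.1632 ≈ 35.142 ng/mL.
Ratio ≈ 2.1613 / 35.142 ≈ 0.061501.

0.0615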